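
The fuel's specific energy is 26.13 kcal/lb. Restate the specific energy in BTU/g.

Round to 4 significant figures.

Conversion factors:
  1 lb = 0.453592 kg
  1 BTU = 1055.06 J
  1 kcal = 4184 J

26.13 kcal/lb × 4184 J/kcal ÷ 0.453592 kg/lb = 241027 J/kg
241027 J/kg ÷ 1055.06 J/BTU × 0.001 kg/g = 0.228449 BTU/g

0.2284 BTU/g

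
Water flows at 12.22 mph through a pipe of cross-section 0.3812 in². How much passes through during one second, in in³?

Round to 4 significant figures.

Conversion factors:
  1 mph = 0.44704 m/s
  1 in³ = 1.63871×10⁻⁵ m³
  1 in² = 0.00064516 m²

12.22 mph × 0.44704 = 5.46283 m/s
0.3812 in² × 0.00064516 = 2.45935×10⁻⁴ m²
V = v × A × t = 5.46283 m/s × 2.45935×10⁻⁴ m² × 1 s = 0.0013435 m³
0.0013435 m³ ÷ (1.63871×10⁻⁵ m³/in³) = 81.9852 in³

81.99 in³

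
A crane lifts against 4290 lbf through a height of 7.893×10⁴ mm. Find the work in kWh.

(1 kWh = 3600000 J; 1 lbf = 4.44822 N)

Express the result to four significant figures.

4290 lbf × 4.44822 = 19082.9 N
7.893×10⁴ mm × 0.001 = 78.93 m
W = F × d = 19082.9 N × 78.93 m = 1.50621×10⁶ J
1.50621×10⁶ J ÷ (3600000 J/kWh) = 0.418392 kWh

0.4184 kWh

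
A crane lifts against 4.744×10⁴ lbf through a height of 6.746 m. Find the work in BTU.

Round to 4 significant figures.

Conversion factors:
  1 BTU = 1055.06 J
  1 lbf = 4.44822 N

1349 BTU

4.744×10⁴ lbf × 4.44822 → 211024 N
W = F × d = 211024 N × 6.746 m = 1.42357×10⁶ J
1.42357×10⁶ J ÷ (1055.06 J/BTU) = 1349.28 BTU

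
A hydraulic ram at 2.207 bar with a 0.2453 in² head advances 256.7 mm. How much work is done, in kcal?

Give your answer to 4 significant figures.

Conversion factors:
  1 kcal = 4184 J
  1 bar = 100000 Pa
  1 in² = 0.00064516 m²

2.207 bar → 220700 Pa
0.2453 in² → 1.58258×10⁻⁴ m²
F = P × A = 220700 × 1.58258×10⁻⁴ = 34.9275 N
256.7 mm → 0.2567 m
W = F × d = 34.9275 × 0.2567 = 8.96589 J
In kcal: 8.96589 / 4184 = 0.0021429 kcal

0.002143 kcal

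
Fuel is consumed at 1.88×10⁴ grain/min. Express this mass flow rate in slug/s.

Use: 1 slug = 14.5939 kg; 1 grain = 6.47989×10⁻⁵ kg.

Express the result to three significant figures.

0.00139 slug/s

1.88×10⁴ grain/min × 6.47989×10⁻⁵ kg/grain ÷ 60 s/min = 0.0203037 kg/s
0.0203037 kg/s ÷ 14.5939 kg/slug = 0.00139125 slug/s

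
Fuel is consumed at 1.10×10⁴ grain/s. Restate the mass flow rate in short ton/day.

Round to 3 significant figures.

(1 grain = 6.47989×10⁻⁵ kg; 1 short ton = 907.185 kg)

1.10×10⁴ grain/s × 6.47989×10⁻⁵ kg/grain = 0.712788 kg/s
0.712788 kg/s ÷ 907.185 kg/short ton × 86400 s/day = 67.8857 short ton/day

67.9 short ton/day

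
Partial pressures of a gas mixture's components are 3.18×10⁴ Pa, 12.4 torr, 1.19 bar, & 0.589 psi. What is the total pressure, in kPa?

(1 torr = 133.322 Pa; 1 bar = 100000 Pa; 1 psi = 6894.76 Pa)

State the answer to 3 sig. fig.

157 kPa

3.18×10⁴ Pa (already Pa)
12.4 torr × 133.322 = 1653.19 Pa
1.19 bar × 100000 = 119000 Pa
0.589 psi × 6894.76 = 4061.01 Pa
Total: 31800 + 1653.19 + 119000 + 4061.01 = 156514 Pa
In kPa: 156514 / 1000 = 156.514 kPa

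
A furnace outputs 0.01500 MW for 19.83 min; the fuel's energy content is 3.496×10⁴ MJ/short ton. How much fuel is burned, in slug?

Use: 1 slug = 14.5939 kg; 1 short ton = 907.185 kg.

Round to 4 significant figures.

0.01500 MW → 15000 W
19.83 min → 1189.8 s
E = P × t = 15000 × 1189.8 = 1.7847×10⁷ J
3.496×10⁴ MJ/short ton → 3.85368×10⁷ J/kg
m = E / e_s = 1.7847×10⁷ / 3.85368×10⁷ = 0.463116 kg
In slug: 0.463116 / 14.5939 = 0.0317335 slug

0.03173 slug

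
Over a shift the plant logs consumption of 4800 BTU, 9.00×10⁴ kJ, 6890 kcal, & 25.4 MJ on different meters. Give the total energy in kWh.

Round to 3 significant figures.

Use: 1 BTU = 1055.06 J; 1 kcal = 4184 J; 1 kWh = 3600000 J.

41.5 kWh

4800 BTU × 1055.06 → 5.06429×10⁶ J
9.00×10⁴ kJ × 1000 → 9×10⁷ J
6890 kcal × 4184 → 2.88278×10⁷ J
25.4 MJ × 1000000 → 2.54×10⁷ J
Total: 5.06429×10⁶ + 9×10⁷ + 2.88278×10⁷ + 2.54×10⁷ = 1.49292×10⁸ J
In kWh: 1.49292×10⁸ / 3600000 = 41.47 kWh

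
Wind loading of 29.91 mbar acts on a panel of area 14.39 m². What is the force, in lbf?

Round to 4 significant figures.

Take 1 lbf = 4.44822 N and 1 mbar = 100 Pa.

29.91 mbar × 100 = 2991 Pa
F = P × A = 2991 Pa × 14.39 m² = 43040.5 N
43040.5 N ÷ (4.44822 N/lbf) = 9675.89 lbf

9676 lbf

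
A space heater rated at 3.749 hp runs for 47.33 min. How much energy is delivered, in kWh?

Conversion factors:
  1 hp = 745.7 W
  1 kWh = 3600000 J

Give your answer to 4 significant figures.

2.205 kWh

3.749 hp × 745.7 = 2795.63 W
47.33 min × 60 = 2839.8 s
E = P × t = 2795.63 W × 2839.8 s = 7.93903×10⁶ J
7.93903×10⁶ J ÷ (3600000 J/kWh) = 2.20529 kWh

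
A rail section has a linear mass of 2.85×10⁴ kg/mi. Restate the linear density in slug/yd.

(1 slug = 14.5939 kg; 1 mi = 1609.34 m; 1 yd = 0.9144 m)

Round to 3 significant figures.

2.85×10⁴ kg/mi ÷ 1609.34 m/mi = 17.7091 kg/m
17.7091 kg/m ÷ 14.5939 kg/slug × 0.9144 m/yd = 1.10959 slug/yd

1.11 slug/yd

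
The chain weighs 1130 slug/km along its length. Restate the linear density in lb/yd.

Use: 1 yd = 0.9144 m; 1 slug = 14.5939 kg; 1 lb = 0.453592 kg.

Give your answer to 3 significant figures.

33.2 lb/yd

1130 slug/km × 14.5939 kg/slug ÷ 1000 m/km = 16.4911 kg/m
16.4911 kg/m ÷ 0.453592 kg/lb × 0.9144 m/yd = 33.2445 lb/yd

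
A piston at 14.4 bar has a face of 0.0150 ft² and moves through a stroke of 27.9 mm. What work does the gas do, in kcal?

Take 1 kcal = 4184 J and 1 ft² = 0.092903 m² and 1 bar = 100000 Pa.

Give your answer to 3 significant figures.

14.4 bar → 1.44×10⁶ Pa
0.0150 ft² → 0.00139354 m²
F = P × A = 1.44×10⁶ × 0.00139354 = 2006.7 N
27.9 mm → 0.0279 m
W = F × d = 2006.7 × 0.0279 = 55.9869 J
In kcal: 55.9869 / 4184 = 0.0133812 kcal

0.0134 kcal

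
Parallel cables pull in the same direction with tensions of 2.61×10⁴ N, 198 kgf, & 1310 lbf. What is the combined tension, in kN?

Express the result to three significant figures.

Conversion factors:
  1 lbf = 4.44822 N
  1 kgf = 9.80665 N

33.9 kN

2.61×10⁴ N (already N)
198 kgf × 9.80665 → 1941.72 N
1310 lbf × 4.44822 → 5827.17 N
Combined: 26100 + 1941.72 + 5827.17 = 33868.9 N
In kN: 33868.9 / 1000 = 33.8689 kN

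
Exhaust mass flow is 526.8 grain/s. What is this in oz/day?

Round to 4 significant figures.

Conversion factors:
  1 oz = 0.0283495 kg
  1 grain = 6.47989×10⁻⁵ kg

526.8 grain/s × 6.47989×10⁻⁵ kg/grain = 0.0341361 kg/s
0.0341361 kg/s ÷ 0.0283495 kg/oz × 86400 s/day = 104036 oz/day

1.040×10⁵ oz/day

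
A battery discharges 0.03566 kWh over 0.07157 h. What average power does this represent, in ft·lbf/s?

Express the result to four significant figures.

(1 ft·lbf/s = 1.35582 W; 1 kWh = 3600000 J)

367.5 ft·lbf/s

0.03566 kWh × 3600000 = 128376 J
0.07157 h × 3600 = 257.652 s
P = E / t = 128376 J / 257.652 s = 498.253 W
498.253 W ÷ (1.35582 W/ft·lbf/s) = 367.492 ft·lbf/s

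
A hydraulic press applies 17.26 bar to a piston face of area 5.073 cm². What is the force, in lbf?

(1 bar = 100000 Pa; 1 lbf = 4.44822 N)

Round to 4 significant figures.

17.26 bar × 100000 = 1.726×10⁶ Pa
5.073 cm² × 0.0001 = 5.073×10⁻⁴ m²
F = P × A = 1.726×10⁶ Pa × 5.073×10⁻⁴ m² = 875.6 N
875.6 N ÷ (4.44822 N/lbf) = 196.843 lbf

196.8 lbf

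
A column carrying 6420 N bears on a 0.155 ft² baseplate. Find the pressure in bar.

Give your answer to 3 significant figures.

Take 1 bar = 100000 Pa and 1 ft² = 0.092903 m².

0.155 ft² × 0.092903 → 0.0144 m²
P = F / A = 6420 N / 0.0144 m² = 445833 Pa
445833 Pa ÷ (100000 Pa/bar) = 4.45833 bar

4.46 bar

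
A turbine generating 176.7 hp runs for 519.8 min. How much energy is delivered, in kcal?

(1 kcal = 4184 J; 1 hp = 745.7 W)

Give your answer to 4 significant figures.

9.822×10⁵ kcal

176.7 hp × 745.7 = 131765 W
519.8 min × 60 = 31188 s
E = P × t = 131765 W × 31188 s = 4.10949×10⁹ J
4.10949×10⁹ J ÷ (4184 J/kcal) = 982192 kcal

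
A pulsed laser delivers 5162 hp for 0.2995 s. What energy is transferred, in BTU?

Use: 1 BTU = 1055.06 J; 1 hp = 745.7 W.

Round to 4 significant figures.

1093 BTU

5162 hp × 745.7 → 3.8493×10⁶ W
E = P × t = 3.8493×10⁶ W × 0.2995 s = 1.15287×10⁶ J
1.15287×10⁶ J ÷ (1055.06 J/BTU) = 1092.71 BTU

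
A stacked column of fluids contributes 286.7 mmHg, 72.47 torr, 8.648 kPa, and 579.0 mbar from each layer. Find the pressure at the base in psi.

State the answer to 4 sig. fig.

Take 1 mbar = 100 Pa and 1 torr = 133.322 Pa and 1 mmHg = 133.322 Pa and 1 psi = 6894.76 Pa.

286.7 mmHg × 133.322 → 38223.4 Pa
72.47 torr × 133.322 → 9661.85 Pa
8.648 kPa × 1000 → 8648 Pa
579.0 mbar × 100 → 57900 Pa
Total: 38223.4 + 9661.85 + 8648 + 57900 = 114433 Pa
In psi: 114433 / 6894.76 = 16.5971 psi

16.60 psi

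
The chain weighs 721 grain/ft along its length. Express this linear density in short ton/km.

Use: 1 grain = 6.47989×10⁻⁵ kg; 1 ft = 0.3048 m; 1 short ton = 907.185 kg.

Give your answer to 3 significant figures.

0.169 short ton/km

721 grain/ft × 6.47989×10⁻⁵ kg/grain ÷ 0.3048 m/ft = 0.153281 kg/m
0.153281 kg/m ÷ 907.185 kg/short ton × 1000 m/km = 0.168963 short ton/km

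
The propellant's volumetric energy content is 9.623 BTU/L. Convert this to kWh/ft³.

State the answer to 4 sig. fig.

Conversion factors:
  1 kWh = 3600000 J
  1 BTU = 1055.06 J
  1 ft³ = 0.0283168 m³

0.07986 kWh/ft³

9.623 BTU/L × 1055.06 J/BTU ÷ 0.001 m³/L = 1.01528×10⁷ J/m³
1.01528×10⁷ J/m³ ÷ 3600000 J/kWh × 0.0283168 m³/ft³ = 0.0798597 kWh/ft³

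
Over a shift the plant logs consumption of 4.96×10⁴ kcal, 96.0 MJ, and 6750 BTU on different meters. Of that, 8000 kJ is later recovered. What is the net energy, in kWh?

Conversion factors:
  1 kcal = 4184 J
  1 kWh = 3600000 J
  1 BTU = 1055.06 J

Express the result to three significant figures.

4.96×10⁴ kcal × 4184 → 2.07526×10⁸ J
96.0 MJ × 1000000 → 9.6×10⁷ J
6750 BTU × 1055.06 → 7.12166×10⁶ J
8000 kJ × 1000 → 8×10⁶ J
Net: 2.07526×10⁸ + 9.6×10⁷ + 7.12166×10⁶ − 8×10⁶ = 3.02648×10⁸ J
In kWh: 3.02648×10⁸ / 3600000 = 84.0689 kWh

84.1 kWh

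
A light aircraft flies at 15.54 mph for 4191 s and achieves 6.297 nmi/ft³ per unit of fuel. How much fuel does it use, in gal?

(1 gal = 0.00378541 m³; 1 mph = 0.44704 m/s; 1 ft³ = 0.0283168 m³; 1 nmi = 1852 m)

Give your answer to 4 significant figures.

18.68 gal

15.54 mph → 6.947 m/s
d = v × t = 6.947 × 4191 = 29114.9 m
6.297 nmi/ft³ → 411842 m/m³
V = d / (distance per unit fuel) = 29114.9 / 411842 = 0.0706943 m³
In gal: 0.0706943 / 0.00378541 = 18.6755 gal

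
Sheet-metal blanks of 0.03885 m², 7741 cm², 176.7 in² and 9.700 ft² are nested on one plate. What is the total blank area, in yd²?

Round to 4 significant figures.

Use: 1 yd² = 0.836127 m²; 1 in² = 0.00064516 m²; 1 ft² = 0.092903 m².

2.186 yd²

0.03885 m² (already m²)
7741 cm² × 0.0001 = 0.7741 m²
176.7 in² × 0.00064516 = 0.114 m²
9.700 ft² × 0.092903 = 0.901159 m²
Combined: 0.03885 + 0.7741 + 0.114 + 0.901159 = 1.82811 m²
In yd²: 1.82811 / 0.836127 = 2.1864 yd²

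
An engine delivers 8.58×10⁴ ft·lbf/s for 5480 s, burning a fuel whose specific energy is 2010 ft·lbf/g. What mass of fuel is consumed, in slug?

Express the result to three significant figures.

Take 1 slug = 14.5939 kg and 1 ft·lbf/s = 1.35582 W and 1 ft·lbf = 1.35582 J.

8.58×10⁴ ft·lbf/s → 116329 W
E = P × t = 116329 × 5480 = 6.37483×10⁸ J
2010 ft·lbf/g → 2.7252×10⁶ J/kg
m = E / e_s = 6.37483×10⁸ / 2.7252×10⁶ = 233.922 kg
In slug: 233.922 / 14.5939 = 16.0288 slug

16.0 slug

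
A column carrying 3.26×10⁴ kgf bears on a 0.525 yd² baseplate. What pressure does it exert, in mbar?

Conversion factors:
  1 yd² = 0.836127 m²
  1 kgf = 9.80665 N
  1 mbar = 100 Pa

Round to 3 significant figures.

3.26×10⁴ kgf × 9.80665 = 319697 N
0.525 yd² × 0.836127 = 0.438967 m²
P = F / A = 319697 N / 0.438967 m² = 728294 Pa
728294 Pa ÷ (100 Pa/mbar) = 7282.94 mbar

7280 mbar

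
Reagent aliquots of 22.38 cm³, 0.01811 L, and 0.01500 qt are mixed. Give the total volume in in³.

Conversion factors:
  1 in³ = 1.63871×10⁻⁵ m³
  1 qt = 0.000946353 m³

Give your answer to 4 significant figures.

3.337 in³

22.38 cm³ × 10⁻⁶ = 2.238×10⁻⁵ m³
0.01811 L × 0.001 = 1.811×10⁻⁵ m³
0.01500 qt × 0.000946353 = 1.41953×10⁻⁵ m³
Sum: 2.238×10⁻⁵ + 1.811×10⁻⁵ + 1.41953×10⁻⁵ = 5.46853×10⁻⁵ m³
In in³: 5.46853×10⁻⁵ / 1.63871×10⁻⁵ = 3.33709 in³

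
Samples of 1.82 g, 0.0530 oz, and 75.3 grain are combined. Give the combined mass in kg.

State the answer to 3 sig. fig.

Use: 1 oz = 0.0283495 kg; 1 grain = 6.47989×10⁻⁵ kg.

0.00820 kg

1.82 g × 0.001 → 0.00182 kg
0.0530 oz × 0.0283495 → 0.00150252 kg
75.3 grain × 6.47989×10⁻⁵ → 0.00487936 kg
Combined: 0.00182 + 0.00150252 + 0.00487936 = 0.00820188 kg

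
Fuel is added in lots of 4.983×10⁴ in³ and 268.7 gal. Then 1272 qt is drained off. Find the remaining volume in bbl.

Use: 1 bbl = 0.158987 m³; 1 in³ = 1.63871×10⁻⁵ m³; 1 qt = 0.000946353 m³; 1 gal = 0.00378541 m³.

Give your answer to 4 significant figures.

4.983×10⁴ in³ × 1.63871×10⁻⁵ = 0.816569 m³
268.7 gal × 0.00378541 = 1.01714 m³
1272 qt × 0.000946353 = 1.20376 m³
Sum: 0.816569 + 1.01714 − 1.20376 = 0.629949 m³
In bbl: 0.629949 / 0.158987 = 3.96227 bbl

3.962 bbl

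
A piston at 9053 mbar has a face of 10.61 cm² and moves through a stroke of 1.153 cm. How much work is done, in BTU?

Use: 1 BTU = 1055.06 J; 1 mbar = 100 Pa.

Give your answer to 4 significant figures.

0.01050 BTU

9053 mbar → 905300 Pa
10.61 cm² → 0.001061 m²
F = P × A = 905300 × 0.001061 = 960.523 N
1.153 cm → 0.01153 m
W = F × d = 960.523 × 0.01153 = 11.0748 J
In BTU: 11.0748 / 1055.06 = 0.0104968 BTU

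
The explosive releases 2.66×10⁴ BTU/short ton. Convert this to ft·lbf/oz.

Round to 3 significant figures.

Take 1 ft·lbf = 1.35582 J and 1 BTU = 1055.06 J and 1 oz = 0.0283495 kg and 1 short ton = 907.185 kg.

2.66×10⁴ BTU/short ton × 1055.06 J/BTU ÷ 907.185 kg/short ton = 30935.9 J/kg
30935.9 J/kg ÷ 1.35582 J/ft·lbf × 0.0283495 kg/oz = 646.854 ft·lbf/oz

647 ft·lbf/oz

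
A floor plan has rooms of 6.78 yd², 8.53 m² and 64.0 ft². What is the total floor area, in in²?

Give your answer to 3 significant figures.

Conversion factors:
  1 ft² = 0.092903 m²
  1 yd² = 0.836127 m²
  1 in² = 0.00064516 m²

3.12×10⁴ in²

6.78 yd² × 0.836127 = 5.66894 m²
8.53 m² (already m²)
64.0 ft² × 0.092903 = 5.94579 m²
Total: 5.66894 + 8.53 + 5.94579 = 20.1447 m²
In in²: 20.1447 / 0.00064516 = 31224.3 in²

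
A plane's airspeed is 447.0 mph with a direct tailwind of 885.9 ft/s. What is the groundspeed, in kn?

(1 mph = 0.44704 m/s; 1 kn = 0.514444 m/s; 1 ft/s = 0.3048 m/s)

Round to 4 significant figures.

913.3 kn

447.0 mph × 0.44704 = 199.827 m/s
885.9 ft/s × 0.3048 = 270.022 m/s
Combined: 199.827 + 270.022 = 469.849 m/s
In kn: 469.849 / 0.514444 = 913.314 kn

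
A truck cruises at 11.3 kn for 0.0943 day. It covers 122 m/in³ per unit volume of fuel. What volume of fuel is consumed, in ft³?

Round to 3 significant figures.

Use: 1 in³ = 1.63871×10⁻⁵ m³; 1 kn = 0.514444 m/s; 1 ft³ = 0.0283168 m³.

11.3 kn → 5.81322 m/s
0.0943 day → 8147.52 s
d = v × t = 5.81322 × 8147.52 = 47363.3 m
122 m/in³ → 7.44488×10⁶ m/m³
V = d / (distance per unit fuel) = 47363.3 / 7.44488×10⁶ = 0.00636186 m³
In ft³: 0.00636186 / 0.0283168 = 0.224667 ft³

0.225 ft³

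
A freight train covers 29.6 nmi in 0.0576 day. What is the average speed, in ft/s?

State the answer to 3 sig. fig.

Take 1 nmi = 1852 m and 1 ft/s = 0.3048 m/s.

29.6 nmi × 1852 = 54819.2 m
0.0576 day × 86400 = 4976.64 s
v = d / t = 54819.2 m / 4976.64 s = 11.0153 m/s
11.0153 m/s ÷ (0.3048 m/s/ft/s) = 36.1394 ft/s

36.1 ft/s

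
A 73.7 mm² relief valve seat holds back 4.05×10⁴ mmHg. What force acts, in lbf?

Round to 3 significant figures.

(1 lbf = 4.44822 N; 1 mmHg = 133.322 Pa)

89.5 lbf

4.05×10⁴ mmHg × 133.322 = 5.39954×10⁶ Pa
73.7 mm² × 10⁻⁶ = 7.37×10⁻⁵ m²
F = P × A = 5.39954×10⁶ Pa × 7.37×10⁻⁵ m² = 397.946 N
397.946 N ÷ (4.44822 N/lbf) = 89.4619 lbf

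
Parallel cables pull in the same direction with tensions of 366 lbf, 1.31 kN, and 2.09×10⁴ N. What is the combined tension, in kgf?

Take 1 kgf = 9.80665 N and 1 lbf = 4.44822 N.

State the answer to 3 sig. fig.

366 lbf × 4.44822 = 1628.05 N
1.31 kN × 1000 = 1310 N
2.09×10⁴ N (already N)
Total: 1628.05 + 1310 + 20900 = 23838 N
In kgf: 23838 / 9.80665 = 2430.8 kgf

2430 kgf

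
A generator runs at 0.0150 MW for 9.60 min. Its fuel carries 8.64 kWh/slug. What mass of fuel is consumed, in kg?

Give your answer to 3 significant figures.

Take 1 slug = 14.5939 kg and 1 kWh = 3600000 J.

0.0150 MW → 15000 W
9.60 min → 576 s
E = P × t = 15000 × 576 = 8.64×10⁶ J
8.64 kWh/slug → 2.1313×10⁶ J/kg
m = E / e_s = 8.64×10⁶ / 2.1313×10⁶ = 4.05386 kg

4.05 kg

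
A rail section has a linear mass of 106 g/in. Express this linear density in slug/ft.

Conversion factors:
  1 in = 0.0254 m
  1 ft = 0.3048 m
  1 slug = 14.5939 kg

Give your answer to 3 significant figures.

0.0872 slug/ft

106 g/in × 0.001 kg/g ÷ 0.0254 m/in = 4.17323 kg/m
4.17323 kg/m ÷ 14.5939 kg/slug × 0.3048 m/ft = 0.0871597 slug/ft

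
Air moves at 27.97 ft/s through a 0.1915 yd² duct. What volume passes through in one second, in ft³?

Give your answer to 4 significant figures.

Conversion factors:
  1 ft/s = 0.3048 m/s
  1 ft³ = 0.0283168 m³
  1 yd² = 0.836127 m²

48.21 ft³

27.97 ft/s × 0.3048 = 8.52526 m/s
0.1915 yd² × 0.836127 = 0.160118 m²
V = v × A × t = 8.52526 m/s × 0.160118 m² × 1 s = 1.36505 m³
1.36505 m³ ÷ (0.0283168 m³/ft³) = 48.2064 ft³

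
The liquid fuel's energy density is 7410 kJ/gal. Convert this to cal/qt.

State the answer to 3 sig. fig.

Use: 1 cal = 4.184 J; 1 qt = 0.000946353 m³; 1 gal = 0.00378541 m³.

7410 kJ/gal × 1000 J/kJ ÷ 0.00378541 m³/gal = 1.95752×10⁹ J/m³
1.95752×10⁹ J/m³ ÷ 4.184 J/cal × 0.000946353 m³/qt = 442759 cal/qt

4.43×10⁵ cal/qt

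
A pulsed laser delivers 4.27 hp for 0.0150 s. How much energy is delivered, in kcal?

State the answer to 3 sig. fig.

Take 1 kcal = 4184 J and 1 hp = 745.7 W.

0.0114 kcal

4.27 hp × 745.7 → 3184.14 W
E = P × t = 3184.14 W × 0.015 s = 47.7621 J
47.7621 J ÷ (4184 J/kcal) = 0.0114154 kcal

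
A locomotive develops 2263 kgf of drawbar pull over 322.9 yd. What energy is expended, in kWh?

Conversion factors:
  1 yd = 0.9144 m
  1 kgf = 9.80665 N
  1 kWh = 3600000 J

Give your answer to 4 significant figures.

1.820 kWh

2263 kgf × 9.80665 = 22192.4 N
322.9 yd × 0.9144 = 295.26 m
W = F × d = 22192.4 N × 295.26 m = 6.55253×10⁶ J
6.55253×10⁶ J ÷ (3600000 J/kWh) = 1.82015 kWh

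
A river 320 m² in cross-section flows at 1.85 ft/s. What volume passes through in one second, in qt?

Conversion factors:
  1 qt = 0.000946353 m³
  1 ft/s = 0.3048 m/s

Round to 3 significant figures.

1.85 ft/s × 0.3048 = 0.56388 m/s
V = v × A × t = 0.56388 m/s × 320 m² × 1 s = 180.442 m³
180.442 m³ ÷ (0.000946353 m³/qt) = 190671 qt

1.91×10⁵ qt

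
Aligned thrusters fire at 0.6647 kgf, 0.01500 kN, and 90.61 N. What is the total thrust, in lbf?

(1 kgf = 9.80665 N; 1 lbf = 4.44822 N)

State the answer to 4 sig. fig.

25.21 lbf

0.6647 kgf × 9.80665 = 6.51848 N
0.01500 kN × 1000 = 15 N
90.61 N (already N)
Combined: 6.51848 + 15 + 90.61 = 112.128 N
In lbf: 112.128 / 4.44822 = 25.2074 lbf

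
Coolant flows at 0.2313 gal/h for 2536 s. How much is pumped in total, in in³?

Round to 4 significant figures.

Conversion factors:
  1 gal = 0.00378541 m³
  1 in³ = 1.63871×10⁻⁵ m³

0.2313 gal/h → 2.43213×10⁻⁷ m³/s
V = Q × t = 2.43213×10⁻⁷ × 2536 = 6.16788×10⁻⁴ m³
In in³: 6.16788×10⁻⁴ / 1.63871×10⁻⁵ = 37.6386 in³

37.64 in³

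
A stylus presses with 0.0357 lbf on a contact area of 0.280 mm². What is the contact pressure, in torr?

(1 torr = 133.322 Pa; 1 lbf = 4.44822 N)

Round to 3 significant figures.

4250 torr

0.0357 lbf × 4.44822 → 0.158801 N
0.280 mm² × 10⁻⁶ → 2.8×10⁻⁷ m²
P = F / A = 0.158801 N / 2.8×10⁻⁷ m² = 567146 Pa
567146 Pa ÷ (133.322 Pa/torr) = 4253.96 torr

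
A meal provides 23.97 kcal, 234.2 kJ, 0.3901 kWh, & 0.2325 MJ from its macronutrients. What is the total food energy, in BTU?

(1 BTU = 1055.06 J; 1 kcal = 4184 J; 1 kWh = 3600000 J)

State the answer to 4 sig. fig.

1868 BTU

23.97 kcal × 4184 → 100290 J
234.2 kJ × 1000 → 234200 J
0.3901 kWh × 3600000 → 1.40436×10⁶ J
0.2325 MJ × 1000000 → 232500 J
Combined: 100290 + 234200 + 1.40436×10⁶ + 232500 = 1.97135×10⁶ J
In BTU: 1.97135×10⁶ / 1055.06 = 1868.47 BTU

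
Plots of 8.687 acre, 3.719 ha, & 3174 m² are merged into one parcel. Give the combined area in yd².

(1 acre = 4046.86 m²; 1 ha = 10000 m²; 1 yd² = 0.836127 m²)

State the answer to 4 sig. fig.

8.687 acre × 4046.86 = 35155.1 m²
3.719 ha × 10000 = 37190 m²
3174 m² (already m²)
Sum: 35155.1 + 37190 + 3174 = 75519.1 m²
In yd²: 75519.1 / 0.836127 = 90320.1 yd²

9.032×10⁴ yd²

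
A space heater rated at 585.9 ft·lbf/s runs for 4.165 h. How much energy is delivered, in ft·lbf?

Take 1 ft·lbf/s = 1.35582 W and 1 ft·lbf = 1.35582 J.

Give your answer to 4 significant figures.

585.9 ft·lbf/s × 1.35582 → 794.375 W
4.165 h × 3600 → 14994 s
E = P × t = 794.375 W × 14994 s = 1.19109×10⁷ J
1.19109×10⁷ J ÷ (1.35582 J/ft·lbf) = 8.78502×10⁶ ft·lbf

8.785×10⁶ ft·lbf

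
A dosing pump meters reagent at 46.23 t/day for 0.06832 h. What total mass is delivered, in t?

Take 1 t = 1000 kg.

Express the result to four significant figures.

46.23 t/day → 0.535069 kg/s
0.06832 h → 245.952 s
m = ṁ × t = 0.535069 × 245.952 = 131.601 kg
In t: 131.601 / 1000 = 0.131601 t

0.1316 t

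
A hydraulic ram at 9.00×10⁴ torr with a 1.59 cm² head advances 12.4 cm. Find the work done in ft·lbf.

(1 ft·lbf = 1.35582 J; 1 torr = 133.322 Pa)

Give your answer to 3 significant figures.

9.00×10⁴ torr → 1.1999×10⁷ Pa
1.59 cm² → 1.59×10⁻⁴ m²
F = P × A = 1.1999×10⁷ × 1.59×10⁻⁴ = 1907.84 N
12.4 cm → 0.124 m
W = F × d = 1907.84 × 0.124 = 236.572 J
In ft·lbf: 236.572 / 1.35582 = 174.486 ft·lbf

174 ft·lbf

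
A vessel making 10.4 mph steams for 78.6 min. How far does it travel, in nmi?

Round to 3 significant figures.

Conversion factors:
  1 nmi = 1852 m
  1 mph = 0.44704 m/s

10.4 mph × 0.44704 = 4.64922 m/s
78.6 min × 60 = 4716 s
d = v × t = 4.64922 m/s × 4716 s = 21925.7 m
21925.7 m ÷ (1852 m/nmi) = 11.8389 nmi

11.8 nmi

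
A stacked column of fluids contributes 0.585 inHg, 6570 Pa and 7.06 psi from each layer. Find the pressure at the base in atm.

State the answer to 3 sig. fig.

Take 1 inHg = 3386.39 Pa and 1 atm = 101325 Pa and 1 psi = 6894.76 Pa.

0.585 inHg × 3386.39 → 1981.04 Pa
6570 Pa (already Pa)
7.06 psi × 6894.76 → 48677 Pa
Sum: 1981.04 + 6570 + 48677 = 57228 Pa
In atm: 57228 / 101325 = 0.564796 atm

0.565 atm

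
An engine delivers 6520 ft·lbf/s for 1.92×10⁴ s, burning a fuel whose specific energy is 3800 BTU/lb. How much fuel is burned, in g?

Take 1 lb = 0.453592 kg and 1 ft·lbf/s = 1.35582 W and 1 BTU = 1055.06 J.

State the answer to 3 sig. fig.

6520 ft·lbf/s → 8839.95 W
E = P × t = 8839.95 × 19200 = 1.69727×10⁸ J
3800 BTU/lb → 8.83884×10⁶ J/kg
m = E / e_s = 1.69727×10⁸ / 8.83884×10⁶ = 19.2024 kg
In g: 19.2024 / 0.001 = 19202.4 g

1.92×10⁴ g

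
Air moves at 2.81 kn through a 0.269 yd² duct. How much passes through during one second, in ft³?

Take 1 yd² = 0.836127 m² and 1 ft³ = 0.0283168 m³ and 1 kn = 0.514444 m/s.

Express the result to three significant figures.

11.5 ft³

2.81 kn × 0.514444 = 1.44559 m/s
0.269 yd² × 0.836127 = 0.224918 m²
V = v × A × t = 1.44559 m/s × 0.224918 m² × 1 s = 0.325139 m³
0.325139 m³ ÷ (0.0283168 m³/ft³) = 11.4822 ft³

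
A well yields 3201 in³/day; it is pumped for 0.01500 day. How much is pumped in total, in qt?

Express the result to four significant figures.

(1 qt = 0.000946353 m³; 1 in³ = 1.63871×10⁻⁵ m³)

0.8314 qt

3201 in³/day → 6.07119×10⁻⁷ m³/s
0.01500 day → 1296 s
V = Q × t = 6.07119×10⁻⁷ × 1296 = 7.86826×10⁻⁴ m³
In qt: 7.86826×10⁻⁴ / 0.000946353 = 0.83143 qt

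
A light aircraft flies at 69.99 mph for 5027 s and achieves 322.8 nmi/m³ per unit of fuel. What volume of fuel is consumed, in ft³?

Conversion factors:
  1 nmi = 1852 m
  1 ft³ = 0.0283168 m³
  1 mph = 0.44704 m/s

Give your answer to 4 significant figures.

9.291 ft³

69.99 mph → 31.2883 m/s
d = v × t = 31.2883 × 5027 = 157286 m
322.8 nmi/m³ → 597826 m/m³
V = d / (distance per unit fuel) = 157286 / 597826 = 0.263097 m³
In ft³: 0.263097 / 0.0283168 = 9.2912 ft³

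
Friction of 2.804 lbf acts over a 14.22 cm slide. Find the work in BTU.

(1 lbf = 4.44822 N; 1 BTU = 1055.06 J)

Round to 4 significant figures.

2.804 lbf × 4.44822 = 12.4728 N
14.22 cm × 0.01 = 0.1422 m
W = F × d = 12.4728 N × 0.1422 m = 1.77363 J
1.77363 J ÷ (1055.06 J/BTU) = 0.00168107 BTU

0.001681 BTU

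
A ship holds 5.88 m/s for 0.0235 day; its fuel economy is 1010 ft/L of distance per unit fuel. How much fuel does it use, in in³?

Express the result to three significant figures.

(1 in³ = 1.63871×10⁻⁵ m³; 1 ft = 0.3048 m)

2370 in³

0.0235 day → 2030.4 s
d = v × t = 5.88 × 2030.4 = 11938.8 m
1010 ft/L → 307848 m/m³
V = d / (distance per unit fuel) = 11938.8 / 307848 = 0.0387815 m³
In in³: 0.0387815 / 1.63871×10⁻⁵ = 2366.59 in³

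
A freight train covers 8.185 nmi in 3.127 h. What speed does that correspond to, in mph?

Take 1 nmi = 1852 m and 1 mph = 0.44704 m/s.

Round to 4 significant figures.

8.185 nmi × 1852 → 15158.6 m
3.127 h × 3600 → 11257.2 s
v = d / t = 15158.6 m / 11257.2 s = 1.34657 m/s
1.34657 m/s ÷ (0.44704 m/s/mph) = 3.01219 mph

3.012 mph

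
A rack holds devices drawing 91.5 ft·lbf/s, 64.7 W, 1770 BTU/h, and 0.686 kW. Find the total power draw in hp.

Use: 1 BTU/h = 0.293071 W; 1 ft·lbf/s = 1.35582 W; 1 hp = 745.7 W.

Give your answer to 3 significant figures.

1.87 hp

91.5 ft·lbf/s × 1.35582 = 124.058 W
64.7 W (already W)
1770 BTU/h × 0.293071 = 518.736 W
0.686 kW × 1000 = 686 W
Total: 124.058 + 64.7 + 518.736 + 686 = 1393.49 W
In hp: 1393.49 / 745.7 = 1.8687 hp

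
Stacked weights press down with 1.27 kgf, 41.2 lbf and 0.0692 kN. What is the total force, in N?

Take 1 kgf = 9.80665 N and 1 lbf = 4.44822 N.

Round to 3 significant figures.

1.27 kgf × 9.80665 → 12.4544 N
41.2 lbf × 4.44822 → 183.267 N
0.0692 kN × 1000 → 69.2 N
Total: 12.4544 + 183.267 + 69.2 = 264.921 N

265 N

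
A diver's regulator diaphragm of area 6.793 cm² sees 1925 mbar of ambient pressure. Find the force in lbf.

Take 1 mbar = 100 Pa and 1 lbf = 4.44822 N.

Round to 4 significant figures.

1925 mbar × 100 = 192500 Pa
6.793 cm² × 0.0001 = 6.793×10⁻⁴ m²
F = P × A = 192500 Pa × 6.793×10⁻⁴ m² = 130.765 N
130.765 N ÷ (4.44822 N/lbf) = 29.3972 lbf

29.40 lbf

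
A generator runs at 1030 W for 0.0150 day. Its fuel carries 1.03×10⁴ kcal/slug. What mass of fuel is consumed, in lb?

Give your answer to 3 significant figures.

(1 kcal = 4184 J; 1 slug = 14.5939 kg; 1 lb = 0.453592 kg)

0.0150 day → 1296 s
E = P × t = 1030 × 1296 = 1.33488×10⁶ J
1.03×10⁴ kcal/slug → 2.95296×10⁶ J/kg
m = E / e_s = 1.33488×10⁶ / 2.95296×10⁶ = 0.452048 kg
In lb: 0.452048 / 0.453592 = 0.996596 lb

0.997 lb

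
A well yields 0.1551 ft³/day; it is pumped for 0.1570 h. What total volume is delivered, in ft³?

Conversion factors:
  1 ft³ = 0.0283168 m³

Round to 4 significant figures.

0.1551 ft³/day → 5.08326×10⁻⁸ m³/s
0.1570 h → 565.2 s
V = Q × t = 5.08326×10⁻⁸ × 565.2 = 2.87306×10⁻⁵ m³
In ft³: 2.87306×10⁻⁵ / 0.0283168 = 0.00101461 ft³

0.001015 ft³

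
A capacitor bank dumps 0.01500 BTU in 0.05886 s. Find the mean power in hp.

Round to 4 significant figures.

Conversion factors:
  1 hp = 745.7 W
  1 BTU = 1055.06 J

0.01500 BTU × 1055.06 = 15.8259 J
P = E / t = 15.8259 J / 0.05886 s = 268.874 W
268.874 W ÷ (745.7 W/hp) = 0.360566 hp

0.3606 hp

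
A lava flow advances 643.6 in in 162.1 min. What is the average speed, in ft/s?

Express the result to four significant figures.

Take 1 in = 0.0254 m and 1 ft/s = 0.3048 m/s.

0.005514 ft/s

643.6 in × 0.0254 → 16.3474 m
162.1 min × 60 → 9726 s
v = d / t = 16.3474 m / 9726 s = 0.00168079 m/s
0.00168079 m/s ÷ (0.3048 m/s/ft/s) = 0.0055144 ft/s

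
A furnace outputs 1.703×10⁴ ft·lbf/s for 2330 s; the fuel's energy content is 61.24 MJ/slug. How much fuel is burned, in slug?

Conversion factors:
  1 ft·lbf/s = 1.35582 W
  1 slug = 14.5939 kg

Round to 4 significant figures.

0.8785 slug

1.703×10⁴ ft·lbf/s → 23089.6 W
E = P × t = 23089.6 × 2330 = 5.37988×10⁷ J
61.24 MJ/slug → 4.19627×10⁶ J/kg
m = E / e_s = 5.37988×10⁷ / 4.19627×10⁶ = 12.8206 kg
In slug: 12.8206 / 14.5939 = 0.87849 slug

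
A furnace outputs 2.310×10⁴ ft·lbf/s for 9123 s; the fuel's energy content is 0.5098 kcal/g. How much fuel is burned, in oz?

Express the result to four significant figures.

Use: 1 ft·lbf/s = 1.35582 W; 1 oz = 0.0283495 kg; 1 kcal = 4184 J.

2.310×10⁴ ft·lbf/s → 31319.4 W
E = P × t = 31319.4 × 9123 = 2.85727×10⁸ J
0.5098 kcal/g → 2.133×10⁶ J/kg
m = E / e_s = 2.85727×10⁸ / 2.133×10⁶ = 133.955 kg
In oz: 133.955 / 0.0283495 = 4725.13 oz

4725 oz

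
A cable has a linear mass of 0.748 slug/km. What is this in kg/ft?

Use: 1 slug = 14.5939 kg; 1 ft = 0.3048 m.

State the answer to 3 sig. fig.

0.00333 kg/ft

0.748 slug/km × 14.5939 kg/slug ÷ 1000 m/km = 0.0109162 kg/m
0.0109162 kg/m × 0.3048 m/ft = 0.00332726 kg/ft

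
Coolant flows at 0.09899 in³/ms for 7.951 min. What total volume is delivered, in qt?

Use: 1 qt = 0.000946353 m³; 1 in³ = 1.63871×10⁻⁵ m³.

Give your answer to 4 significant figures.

0.09899 in³/ms → 0.00162216 m³/s
7.951 min → 477.06 s
V = Q × t = 0.00162216 × 477.06 = 0.773868 m³
In qt: 0.773868 / 0.000946353 = 817.737 qt

817.7 qt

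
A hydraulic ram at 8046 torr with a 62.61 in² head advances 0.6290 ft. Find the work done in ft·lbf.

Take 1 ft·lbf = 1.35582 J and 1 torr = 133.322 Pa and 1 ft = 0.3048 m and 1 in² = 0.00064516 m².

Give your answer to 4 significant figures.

6127 ft·lbf

8046 torr → 1.07271×10⁶ Pa
62.61 in² → 0.0403935 m²
F = P × A = 1.07271×10⁶ × 0.0403935 = 43330.5 N
0.6290 ft → 0.191719 m
W = F × d = 43330.5 × 0.191719 = 8307.28 J
In ft·lbf: 8307.28 / 1.35582 = 6127.13 ft·lbf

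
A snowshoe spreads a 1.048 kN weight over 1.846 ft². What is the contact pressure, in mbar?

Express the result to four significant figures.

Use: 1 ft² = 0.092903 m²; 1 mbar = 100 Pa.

1.048 kN × 1000 = 1048 N
1.846 ft² × 0.092903 = 0.171499 m²
P = F / A = 1048 N / 0.171499 m² = 6110.82 Pa
6110.82 Pa ÷ (100 Pa/mbar) = 61.1082 mbar

61.11 mbar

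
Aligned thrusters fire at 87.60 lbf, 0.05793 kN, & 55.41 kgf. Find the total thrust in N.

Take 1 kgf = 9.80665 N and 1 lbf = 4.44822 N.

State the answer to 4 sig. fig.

991.0 N

87.60 lbf × 4.44822 → 389.664 N
0.05793 kN × 1000 → 57.93 N
55.41 kgf × 9.80665 → 543.386 N
Sum: 389.664 + 57.93 + 543.386 = 990.98 N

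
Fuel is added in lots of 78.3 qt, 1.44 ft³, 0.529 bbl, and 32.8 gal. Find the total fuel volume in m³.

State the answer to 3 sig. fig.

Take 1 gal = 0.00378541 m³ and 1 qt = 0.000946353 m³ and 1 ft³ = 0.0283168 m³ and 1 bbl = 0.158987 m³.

78.3 qt × 0.000946353 → 0.0740994 m³
1.44 ft³ × 0.0283168 → 0.0407762 m³
0.529 bbl × 0.158987 → 0.0841041 m³
32.8 gal × 0.00378541 → 0.124161 m³
Sum: 0.0740994 + 0.0407762 + 0.0841041 + 0.124161 = 0.323141 m³

0.323 m³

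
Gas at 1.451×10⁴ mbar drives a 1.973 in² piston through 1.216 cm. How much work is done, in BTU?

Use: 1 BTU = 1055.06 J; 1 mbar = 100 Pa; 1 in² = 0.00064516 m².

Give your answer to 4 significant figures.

0.02129 BTU

1.451×10⁴ mbar → 1.451×10⁶ Pa
1.973 in² → 0.0012729 m²
F = P × A = 1.451×10⁶ × 0.0012729 = 1846.98 N
1.216 cm → 0.01216 m
W = F × d = 1846.98 × 0.01216 = 22.4593 J
In BTU: 22.4593 / 1055.06 = 0.0212872 BTU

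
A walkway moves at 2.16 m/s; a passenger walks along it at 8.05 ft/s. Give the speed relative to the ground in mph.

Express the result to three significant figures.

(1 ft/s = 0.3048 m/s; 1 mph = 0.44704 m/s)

10.3 mph

2.16 m/s (already m/s)
8.05 ft/s × 0.3048 = 2.45364 m/s
Combined: 2.16 + 2.45364 = 4.61364 m/s
In mph: 4.61364 / 0.44704 = 10.3204 mph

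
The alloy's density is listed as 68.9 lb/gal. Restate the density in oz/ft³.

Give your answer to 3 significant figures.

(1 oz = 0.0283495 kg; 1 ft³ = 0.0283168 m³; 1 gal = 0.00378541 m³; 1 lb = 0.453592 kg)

8250 oz/ft³

68.9 lb/gal × 0.453592 kg/lb ÷ 0.00378541 m³/gal = 8256.04 kg/m³
8256.04 kg/m³ ÷ 0.0283495 kg/oz × 0.0283168 m³/ft³ = 8246.52 oz/ft³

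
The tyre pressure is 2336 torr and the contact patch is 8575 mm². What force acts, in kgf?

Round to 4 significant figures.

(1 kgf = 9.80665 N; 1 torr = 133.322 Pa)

2336 torr × 133.322 = 311440 Pa
8575 mm² × 10⁻⁶ = 0.008575 m²
F = P × A = 311440 Pa × 0.008575 m² = 2670.6 N
2670.6 N ÷ (9.80665 N/kgf) = 272.325 kgf

272.3 kgf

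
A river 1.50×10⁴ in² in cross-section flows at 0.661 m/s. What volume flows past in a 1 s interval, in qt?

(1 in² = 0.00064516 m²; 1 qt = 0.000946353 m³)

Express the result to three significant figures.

1.50×10⁴ in² × 0.00064516 → 9.6774 m²
V = v × A × t = 0.661 m/s × 9.6774 m² × 1 s = 6.39676 m³
6.39676 m³ ÷ (0.000946353 m³/qt) = 6759.38 qt

6760 qt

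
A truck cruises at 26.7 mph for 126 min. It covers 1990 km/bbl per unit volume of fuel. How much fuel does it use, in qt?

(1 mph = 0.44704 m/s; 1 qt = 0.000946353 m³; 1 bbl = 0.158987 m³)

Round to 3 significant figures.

7.62 qt

26.7 mph → 11.936 m/s
126 min → 7560 s
d = v × t = 11.936 × 7560 = 90236.2 m
1990 km/bbl → 1.25167×10⁷ m/m³
V = d / (distance per unit fuel) = 90236.2 / 1.25167×10⁷ = 0.00720926 m³
In qt: 0.00720926 / 0.000946353 = 7.61794 qt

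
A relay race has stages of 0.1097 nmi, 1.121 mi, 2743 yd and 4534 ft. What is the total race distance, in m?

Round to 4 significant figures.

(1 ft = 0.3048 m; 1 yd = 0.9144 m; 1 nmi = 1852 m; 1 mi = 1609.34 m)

0.1097 nmi × 1852 = 203.164 m
1.121 mi × 1609.34 = 1804.07 m
2743 yd × 0.9144 = 2508.2 m
4534 ft × 0.3048 = 1381.96 m
Combined: 203.164 + 1804.07 + 2508.2 + 1381.96 = 5897.39 m

5897 m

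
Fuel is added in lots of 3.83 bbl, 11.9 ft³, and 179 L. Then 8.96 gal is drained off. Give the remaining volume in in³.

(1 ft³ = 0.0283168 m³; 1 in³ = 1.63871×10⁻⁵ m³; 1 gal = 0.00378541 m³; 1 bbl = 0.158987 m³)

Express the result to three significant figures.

3.83 bbl × 0.158987 → 0.60892 m³
11.9 ft³ × 0.0283168 → 0.33697 m³
179 L × 0.001 → 0.179 m³
8.96 gal × 0.00378541 → 0.0339173 m³
Net: 0.60892 + 0.33697 + 0.179 − 0.0339173 = 1.09097 m³
In in³: 1.09097 / 1.63871×10⁻⁵ = 66574.9 in³

6.66×10⁴ in³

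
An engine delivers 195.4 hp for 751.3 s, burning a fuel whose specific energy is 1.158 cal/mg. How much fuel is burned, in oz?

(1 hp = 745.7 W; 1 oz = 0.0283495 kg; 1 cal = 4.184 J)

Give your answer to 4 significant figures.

195.4 hp → 145710 W
E = P × t = 145710 × 751.3 = 1.09472×10⁸ J
1.158 cal/mg → 4.84507×10⁶ J/kg
m = E / e_s = 1.09472×10⁸ / 4.84507×10⁶ = 22.5945 kg
In oz: 22.5945 / 0.0283495 = 796.998 oz

797.0 oz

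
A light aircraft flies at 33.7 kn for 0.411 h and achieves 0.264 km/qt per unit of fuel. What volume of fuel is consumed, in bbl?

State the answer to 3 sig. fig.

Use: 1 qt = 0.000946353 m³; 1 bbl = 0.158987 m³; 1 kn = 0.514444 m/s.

33.7 kn → 17.3368 m/s
0.411 h → 1479.6 s
d = v × t = 17.3368 × 1479.6 = 25651.5 m
0.264 km/qt → 278966 m/m³
V = d / (distance per unit fuel) = 25651.5 / 278966 = 0.0919521 m³
In bbl: 0.0919521 / 0.158987 = 0.578362 bbl

0.578 bbl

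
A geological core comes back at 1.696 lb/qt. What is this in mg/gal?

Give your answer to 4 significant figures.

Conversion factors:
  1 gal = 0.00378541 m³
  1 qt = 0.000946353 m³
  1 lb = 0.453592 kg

3.077×10⁶ mg/gal

1.696 lb/qt × 0.453592 kg/lb ÷ 0.000946353 m³/qt = 812.902 kg/m³
812.902 kg/m³ ÷ 10⁻⁶ kg/mg × 0.00378541 m³/gal = 3.07717×10⁶ mg/gal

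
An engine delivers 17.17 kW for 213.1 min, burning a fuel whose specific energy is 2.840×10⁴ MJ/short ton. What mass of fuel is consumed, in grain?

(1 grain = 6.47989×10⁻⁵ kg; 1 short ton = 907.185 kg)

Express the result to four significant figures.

1.082×10⁵ grain

17.17 kW → 17170 W
213.1 min → 12786 s
E = P × t = 17170 × 12786 = 2.19536×10⁸ J
2.840×10⁴ MJ/short ton → 3.13056×10⁷ J/kg
m = E / e_s = 2.19536×10⁸ / 3.13056×10⁷ = 7.01268 kg
In grain: 7.01268 / 6.47989×10⁻⁵ = 108222 grain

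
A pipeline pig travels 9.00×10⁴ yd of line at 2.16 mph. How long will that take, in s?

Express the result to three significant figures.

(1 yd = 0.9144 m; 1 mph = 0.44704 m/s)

9.00×10⁴ yd × 0.9144 = 82296 m
2.16 mph × 0.44704 = 0.965606 m/s
t = d / v = 82296 m / 0.965606 m/s = 85227.3 s

8.52×10⁴ s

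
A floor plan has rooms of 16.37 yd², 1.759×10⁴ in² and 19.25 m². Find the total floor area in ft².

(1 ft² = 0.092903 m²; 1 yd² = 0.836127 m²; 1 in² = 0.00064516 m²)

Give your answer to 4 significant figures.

476.7 ft²

16.37 yd² × 0.836127 → 13.6874 m²
1.759×10⁴ in² × 0.00064516 → 11.3484 m²
19.25 m² (already m²)
Combined: 13.6874 + 11.3484 + 19.25 = 44.2858 m²
In ft²: 44.2858 / 0.092903 = 476.689 ft²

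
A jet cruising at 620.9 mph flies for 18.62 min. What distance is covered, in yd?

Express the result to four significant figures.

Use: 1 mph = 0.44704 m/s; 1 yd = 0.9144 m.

620.9 mph × 0.44704 = 277.567 m/s
18.62 min × 60 = 1117.2 s
d = v × t = 277.567 m/s × 1117.2 s = 310098 m
310098 m ÷ (0.9144 m/yd) = 339127 yd

3.391×10⁵ yd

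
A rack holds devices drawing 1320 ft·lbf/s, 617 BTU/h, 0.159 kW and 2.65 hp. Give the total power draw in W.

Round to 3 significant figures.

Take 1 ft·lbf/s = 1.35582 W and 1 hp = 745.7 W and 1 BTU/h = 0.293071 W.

4110 W

1320 ft·lbf/s × 1.35582 = 1789.68 W
617 BTU/h × 0.293071 = 180.825 W
0.159 kW × 1000 = 159 W
2.65 hp × 745.7 = 1976.1 W
Combined: 1789.68 + 180.825 + 159 + 1976.1 = 4105.6 W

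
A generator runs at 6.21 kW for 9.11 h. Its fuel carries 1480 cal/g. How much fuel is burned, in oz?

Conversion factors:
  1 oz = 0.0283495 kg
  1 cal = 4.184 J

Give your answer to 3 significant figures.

1160 oz

6.21 kW → 6210 W
9.11 h → 32796 s
E = P × t = 6210 × 32796 = 2.03663×10⁸ J
1480 cal/g → 6.19232×10⁶ J/kg
m = E / e_s = 2.03663×10⁸ / 6.19232×10⁶ = 32.8896 kg
In oz: 32.8896 / 0.0283495 = 1160.15 oz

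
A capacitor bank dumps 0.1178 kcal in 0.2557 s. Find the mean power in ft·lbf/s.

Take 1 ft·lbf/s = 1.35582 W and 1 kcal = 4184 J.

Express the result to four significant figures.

0.1178 kcal × 4184 = 492.875 J
P = E / t = 492.875 J / 0.2557 s = 1927.55 W
1927.55 W ÷ (1.35582 W/ft·lbf/s) = 1421.69 ft·lbf/s

1422 ft·lbf/s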